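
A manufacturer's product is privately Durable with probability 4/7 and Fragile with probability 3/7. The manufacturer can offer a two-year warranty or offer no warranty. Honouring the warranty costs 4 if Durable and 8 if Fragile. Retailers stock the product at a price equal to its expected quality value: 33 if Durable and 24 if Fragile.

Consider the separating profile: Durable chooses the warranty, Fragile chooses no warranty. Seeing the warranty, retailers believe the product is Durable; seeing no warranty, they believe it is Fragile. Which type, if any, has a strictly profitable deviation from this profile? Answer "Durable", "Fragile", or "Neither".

Fragile

The warranty pays 33; no warranty pays 24.
Durable: assigned the warranty, nets 33 − 4 = 29; deviating to no warranty nets 24.
Fragile: assigned no warranty, nets 24; deviating to the warranty nets 33 − 8 = 25.
The Fragile type gains 1 by deviating.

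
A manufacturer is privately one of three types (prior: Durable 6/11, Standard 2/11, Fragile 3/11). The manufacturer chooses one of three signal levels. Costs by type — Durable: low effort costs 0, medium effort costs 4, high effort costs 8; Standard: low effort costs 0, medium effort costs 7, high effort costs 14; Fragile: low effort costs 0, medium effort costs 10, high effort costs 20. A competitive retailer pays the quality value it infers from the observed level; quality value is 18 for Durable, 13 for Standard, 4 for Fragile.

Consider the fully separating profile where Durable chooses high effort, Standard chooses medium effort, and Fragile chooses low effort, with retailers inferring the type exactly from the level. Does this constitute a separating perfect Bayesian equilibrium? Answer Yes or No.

Yes

Separating prices: high effort → 18, medium effort → 13, low effort → 4.
Durable (assigned high effort): low effort: 4 − 0 = 4; medium effort: 13 − 4 = 9; high effort: 18 − 8 = 10. Durable stays.
Standard (assigned medium effort): low effort: 4 − 0 = 4; medium effort: 13 − 7 = 6; high effort: 18 − 14 = 4. Standard stays.
Fragile (assigned low effort): low effort: 4 − 0 = 4; medium effort: 13 − 10 = 3; high effort: 18 − 20 = -2. Fragile stays.
Every type prefers its assigned level; separation holds.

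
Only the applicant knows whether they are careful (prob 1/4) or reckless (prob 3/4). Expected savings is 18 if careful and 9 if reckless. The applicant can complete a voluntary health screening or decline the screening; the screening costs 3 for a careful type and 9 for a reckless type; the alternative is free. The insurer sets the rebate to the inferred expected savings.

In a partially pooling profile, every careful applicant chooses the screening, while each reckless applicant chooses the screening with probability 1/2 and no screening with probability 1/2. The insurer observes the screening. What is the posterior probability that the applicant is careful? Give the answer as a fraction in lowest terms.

P(the screening) = (1/4)·1 + (3/4)·(1/2) = 5/8.
By Bayes' rule, P(careful | the screening) = (1/4) / (5/8) = 2/5.

2/5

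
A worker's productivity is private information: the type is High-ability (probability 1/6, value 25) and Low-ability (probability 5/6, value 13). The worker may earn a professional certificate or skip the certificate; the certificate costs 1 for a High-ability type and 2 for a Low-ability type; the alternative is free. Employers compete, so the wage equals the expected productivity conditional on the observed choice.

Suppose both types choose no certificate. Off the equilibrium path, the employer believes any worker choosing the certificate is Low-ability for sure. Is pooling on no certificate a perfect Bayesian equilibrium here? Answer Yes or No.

On path, the employer holds the prior and pays 1/6·25 + 5/6·13 = 15. Off path (the certificate), believing Low-ability, it pays 13.
High-ability: no certificate nets 15; the certificate nets 13 − 1 = 12. High-ability stays.
Low-ability: no certificate nets 15; the certificate nets 13 − 2 = 11. Low-ability stays.
No type deviates, so pooling is sustained.

Yes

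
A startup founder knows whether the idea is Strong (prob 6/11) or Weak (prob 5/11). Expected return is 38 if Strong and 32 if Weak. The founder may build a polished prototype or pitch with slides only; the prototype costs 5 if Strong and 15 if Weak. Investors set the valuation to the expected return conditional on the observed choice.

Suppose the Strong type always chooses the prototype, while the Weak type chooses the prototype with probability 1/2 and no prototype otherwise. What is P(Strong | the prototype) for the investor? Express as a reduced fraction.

12/17

P(the prototype) = (6/11)·1 + (5/11)·(1/2) = 17/22.
By Bayes' rule, P(Strong | the prototype) = (6/11) / (17/22) = 12/17.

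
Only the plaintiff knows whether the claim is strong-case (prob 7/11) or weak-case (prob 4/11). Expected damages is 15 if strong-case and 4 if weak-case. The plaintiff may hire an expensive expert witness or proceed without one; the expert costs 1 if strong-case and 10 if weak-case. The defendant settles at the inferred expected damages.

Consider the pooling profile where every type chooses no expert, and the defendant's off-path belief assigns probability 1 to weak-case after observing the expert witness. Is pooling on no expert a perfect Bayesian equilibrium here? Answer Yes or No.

On path, the defendant holds the prior and pays 7/11·15 + 4/11·4 = 11. Off path (the expert witness), believing weak-case, it pays 4.
strong-case: no expert nets 11; the expert witness nets 4 − 1 = 3. strong-case stays.
weak-case: no expert nets 11; the expert witness nets 4 − 10 = -6. weak-case stays.
No type deviates, so pooling is sustained.

Yes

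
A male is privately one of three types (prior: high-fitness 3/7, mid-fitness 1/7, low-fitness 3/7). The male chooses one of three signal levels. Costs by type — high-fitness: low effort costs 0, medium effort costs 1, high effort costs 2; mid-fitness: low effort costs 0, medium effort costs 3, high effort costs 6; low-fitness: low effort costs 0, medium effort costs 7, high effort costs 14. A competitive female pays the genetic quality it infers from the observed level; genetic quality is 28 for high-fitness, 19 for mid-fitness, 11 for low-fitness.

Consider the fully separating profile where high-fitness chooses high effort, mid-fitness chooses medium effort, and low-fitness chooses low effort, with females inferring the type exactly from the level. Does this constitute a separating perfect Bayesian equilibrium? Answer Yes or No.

Separating mating payoffs: high effort → 28, medium effort → 19, low effort → 11.
high-fitness (assigned high effort): low effort: 11 − 0 = 11; medium effort: 19 − 1 = 18; high effort: 28 − 2 = 26. high-fitness stays.
mid-fitness (assigned medium effort): low effort: 11 − 0 = 11; medium effort: 19 − 3 = 16; high effort: 28 − 6 = 22. mid-fitness prefers high effort.
low-fitness (assigned low effort): low effort: 11 − 0 = 11; medium effort: 19 − 7 = 12; high effort: 28 − 14 = 14. low-fitness prefers high effort.
At least one type deviates; the separating profile fails.

No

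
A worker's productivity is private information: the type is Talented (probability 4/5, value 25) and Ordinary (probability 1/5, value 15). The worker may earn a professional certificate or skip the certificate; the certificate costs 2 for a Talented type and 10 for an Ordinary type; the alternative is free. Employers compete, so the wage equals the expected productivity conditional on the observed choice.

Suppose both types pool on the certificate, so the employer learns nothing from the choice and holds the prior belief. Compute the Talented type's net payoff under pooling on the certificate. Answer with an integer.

21

Pooled wage = 4/5·25 + 1/5·15 = 23.
Talented pays cost 2 for the certificate, so net payoff = 23 − 2 = 21.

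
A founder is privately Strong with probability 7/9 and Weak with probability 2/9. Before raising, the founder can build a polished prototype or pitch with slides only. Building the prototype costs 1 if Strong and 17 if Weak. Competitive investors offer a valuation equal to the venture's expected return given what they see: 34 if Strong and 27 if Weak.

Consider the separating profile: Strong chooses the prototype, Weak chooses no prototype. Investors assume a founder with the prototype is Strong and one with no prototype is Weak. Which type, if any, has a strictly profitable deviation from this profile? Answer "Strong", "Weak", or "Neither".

The prototype pays 34; no prototype pays 27.
Strong: assigned the prototype, nets 34 − 1 = 33; deviating to no prototype nets 27.
Weak: assigned no prototype, nets 27; deviating to the prototype nets 34 − 17 = 17.
Both types strictly prefer their assigned action; no profitable deviation.

Neither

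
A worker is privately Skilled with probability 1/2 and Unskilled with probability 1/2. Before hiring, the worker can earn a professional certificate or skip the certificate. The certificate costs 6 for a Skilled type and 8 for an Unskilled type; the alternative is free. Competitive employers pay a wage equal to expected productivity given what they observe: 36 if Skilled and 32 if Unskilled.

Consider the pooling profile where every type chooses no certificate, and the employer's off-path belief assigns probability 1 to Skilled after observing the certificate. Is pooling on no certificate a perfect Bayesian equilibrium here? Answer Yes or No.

Yes

On path, the employer holds the prior and pays 1/2·36 + 1/2·32 = 34. Off path (the certificate), believing Skilled, it pays 36.
Skilled: no certificate nets 34; the certificate nets 36 − 6 = 30. Skilled stays.
Unskilled: no certificate nets 34; the certificate nets 36 − 8 = 28. Unskilled stays.
No type deviates, so pooling is sustained.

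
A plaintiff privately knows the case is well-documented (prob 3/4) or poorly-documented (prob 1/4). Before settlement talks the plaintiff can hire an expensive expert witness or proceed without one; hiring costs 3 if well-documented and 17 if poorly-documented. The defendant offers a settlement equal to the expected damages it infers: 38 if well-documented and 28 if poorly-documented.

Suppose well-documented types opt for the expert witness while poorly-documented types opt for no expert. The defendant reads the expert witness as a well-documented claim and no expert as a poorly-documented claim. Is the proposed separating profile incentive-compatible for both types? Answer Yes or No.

Under these beliefs, the expert witness earns settlement 38 and no expert earns settlement 28.
well-documented: the expert witness nets 38 − 3 = 35; no expert nets 28. well-documented prefers the expert witness.
poorly-documented: the expert witness nets 38 − 17 = 21; no expert nets 28. poorly-documented prefers no expert.
Neither type deviates, so the separating profile is an equilibrium.

Yes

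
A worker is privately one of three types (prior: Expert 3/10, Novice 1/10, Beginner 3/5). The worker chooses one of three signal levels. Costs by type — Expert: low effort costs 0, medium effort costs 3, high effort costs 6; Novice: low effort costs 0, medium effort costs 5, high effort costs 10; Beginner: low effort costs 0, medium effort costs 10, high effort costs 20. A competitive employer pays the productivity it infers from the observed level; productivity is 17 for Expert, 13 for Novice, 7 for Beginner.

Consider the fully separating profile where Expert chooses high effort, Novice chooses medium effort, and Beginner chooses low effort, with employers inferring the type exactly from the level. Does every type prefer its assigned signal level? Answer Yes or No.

Separating wages: high effort → 17, medium effort → 13, low effort → 7.
Expert (assigned high effort): low effort: 7 − 0 = 7; medium effort: 13 − 3 = 10; high effort: 17 − 6 = 11. Expert stays.
Novice (assigned medium effort): low effort: 7 − 0 = 7; medium effort: 13 − 5 = 8; high effort: 17 − 10 = 7. Novice stays.
Beginner (assigned low effort): low effort: 7 − 0 = 7; medium effort: 13 − 10 = 3; high effort: 17 − 20 = -3. Beginner stays.
Every type prefers its assigned level; separation holds.

Yes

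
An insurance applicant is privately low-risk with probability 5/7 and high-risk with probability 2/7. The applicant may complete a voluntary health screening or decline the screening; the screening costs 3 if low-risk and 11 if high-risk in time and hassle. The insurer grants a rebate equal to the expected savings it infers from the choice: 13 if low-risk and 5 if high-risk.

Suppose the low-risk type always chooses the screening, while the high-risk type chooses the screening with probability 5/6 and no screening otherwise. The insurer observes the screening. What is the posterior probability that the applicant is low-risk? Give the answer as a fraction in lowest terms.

3/4

P(the screening) = (5/7)·1 + (2/7)·(5/6) = 20/21.
By Bayes' rule, P(low-risk | the screening) = (5/7) / (20/21) = 3/4.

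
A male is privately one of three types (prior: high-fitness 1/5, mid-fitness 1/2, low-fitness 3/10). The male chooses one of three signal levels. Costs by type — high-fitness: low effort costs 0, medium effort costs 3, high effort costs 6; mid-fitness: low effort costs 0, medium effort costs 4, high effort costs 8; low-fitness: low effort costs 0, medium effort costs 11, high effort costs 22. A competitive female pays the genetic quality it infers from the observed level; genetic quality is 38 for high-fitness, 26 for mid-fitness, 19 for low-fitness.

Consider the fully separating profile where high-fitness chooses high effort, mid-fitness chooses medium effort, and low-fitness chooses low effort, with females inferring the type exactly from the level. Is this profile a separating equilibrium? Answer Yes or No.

No

Separating mating payoffs: high effort → 38, medium effort → 26, low effort → 19.
high-fitness (assigned high effort): low effort: 19 − 0 = 19; medium effort: 26 − 3 = 23; high effort: 38 − 6 = 32. high-fitness stays.
mid-fitness (assigned medium effort): low effort: 19 − 0 = 19; medium effort: 26 − 4 = 22; high effort: 38 − 8 = 30. mid-fitness prefers high effort.
low-fitness (assigned low effort): low effort: 19 − 0 = 19; medium effort: 26 − 11 = 15; high effort: 38 − 22 = 16. low-fitness stays.
At least one type deviates; the separating profile fails.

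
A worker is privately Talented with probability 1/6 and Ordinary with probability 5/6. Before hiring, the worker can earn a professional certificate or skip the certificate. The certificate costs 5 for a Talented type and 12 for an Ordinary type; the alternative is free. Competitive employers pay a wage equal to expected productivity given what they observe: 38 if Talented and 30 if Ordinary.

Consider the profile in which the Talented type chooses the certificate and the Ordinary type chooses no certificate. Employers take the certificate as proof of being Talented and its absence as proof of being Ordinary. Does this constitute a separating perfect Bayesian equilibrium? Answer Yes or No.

Yes

Under these beliefs, the certificate earns wage 38 and no certificate earns wage 30.
Talented: the certificate nets 38 − 5 = 33; no certificate nets 30. Talented prefers the certificate.
Ordinary: the certificate nets 38 − 12 = 26; no certificate nets 30. Ordinary prefers no certificate.
Neither type deviates, so the separating profile is an equilibrium.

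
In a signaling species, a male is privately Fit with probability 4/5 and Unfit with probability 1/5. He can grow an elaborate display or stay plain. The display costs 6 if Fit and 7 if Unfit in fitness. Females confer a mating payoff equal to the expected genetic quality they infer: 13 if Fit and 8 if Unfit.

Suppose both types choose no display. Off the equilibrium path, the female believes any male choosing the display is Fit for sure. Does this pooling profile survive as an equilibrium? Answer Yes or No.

Yes

On path, the female holds the prior and pays 4/5·13 + 1/5·8 = 12. Off path (the display), believing Fit, it pays 13.
Fit: no display nets 12; the display nets 13 − 6 = 7. Fit stays.
Unfit: no display nets 12; the display nets 13 − 7 = 6. Unfit stays.
No type deviates, so pooling is sustained.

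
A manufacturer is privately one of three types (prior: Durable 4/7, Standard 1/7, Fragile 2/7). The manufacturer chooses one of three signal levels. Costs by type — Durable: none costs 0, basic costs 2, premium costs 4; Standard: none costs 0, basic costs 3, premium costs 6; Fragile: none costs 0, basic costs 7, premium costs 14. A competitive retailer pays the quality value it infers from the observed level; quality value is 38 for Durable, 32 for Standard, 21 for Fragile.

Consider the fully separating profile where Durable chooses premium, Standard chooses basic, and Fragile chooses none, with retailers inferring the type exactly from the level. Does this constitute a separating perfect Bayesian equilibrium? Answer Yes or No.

No

Separating prices: premium → 38, basic → 32, none → 21.
Durable (assigned premium): none: 21 − 0 = 21; basic: 32 − 2 = 30; premium: 38 − 4 = 34. Durable stays.
Standard (assigned basic): none: 21 − 0 = 21; basic: 32 − 3 = 29; premium: 38 − 6 = 32. Standard prefers premium.
Fragile (assigned none): none: 21 − 0 = 21; basic: 32 − 7 = 25; premium: 38 − 14 = 24. Fragile prefers basic.
At least one type deviates; the separating profile fails.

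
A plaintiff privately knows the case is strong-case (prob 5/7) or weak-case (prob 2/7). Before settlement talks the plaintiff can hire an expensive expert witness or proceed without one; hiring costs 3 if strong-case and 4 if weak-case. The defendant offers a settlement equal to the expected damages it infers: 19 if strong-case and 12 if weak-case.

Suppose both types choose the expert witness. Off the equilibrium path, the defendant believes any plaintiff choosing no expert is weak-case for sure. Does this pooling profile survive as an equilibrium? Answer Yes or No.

On path, the defendant holds the prior and pays 5/7·19 + 2/7·12 = 17. Off path (no expert), believing weak-case, it pays 12.
strong-case: the expert witness nets 17 − 3 = 14; no expert nets 12. strong-case stays.
weak-case: the expert witness nets 17 − 4 = 13; no expert nets 12. weak-case stays.
No type deviates, so pooling is sustained.

Yes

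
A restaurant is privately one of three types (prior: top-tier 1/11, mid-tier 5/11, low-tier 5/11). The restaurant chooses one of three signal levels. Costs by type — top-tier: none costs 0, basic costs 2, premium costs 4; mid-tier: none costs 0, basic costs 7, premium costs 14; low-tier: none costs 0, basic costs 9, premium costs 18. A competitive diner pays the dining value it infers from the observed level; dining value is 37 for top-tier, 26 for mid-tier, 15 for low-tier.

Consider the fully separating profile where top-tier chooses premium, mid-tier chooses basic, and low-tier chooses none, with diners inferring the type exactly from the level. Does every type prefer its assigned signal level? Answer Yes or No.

Separating price premiums: premium → 37, basic → 26, none → 15.
top-tier (assigned premium): none: 15 − 0 = 15; basic: 26 − 2 = 24; premium: 37 − 4 = 33. top-tier stays.
mid-tier (assigned basic): none: 15 − 0 = 15; basic: 26 − 7 = 19; premium: 37 − 14 = 23. mid-tier prefers premium.
low-tier (assigned none): none: 15 − 0 = 15; basic: 26 − 9 = 17; premium: 37 − 18 = 19. low-tier prefers premium.
At least one type deviates; the separating profile fails.

No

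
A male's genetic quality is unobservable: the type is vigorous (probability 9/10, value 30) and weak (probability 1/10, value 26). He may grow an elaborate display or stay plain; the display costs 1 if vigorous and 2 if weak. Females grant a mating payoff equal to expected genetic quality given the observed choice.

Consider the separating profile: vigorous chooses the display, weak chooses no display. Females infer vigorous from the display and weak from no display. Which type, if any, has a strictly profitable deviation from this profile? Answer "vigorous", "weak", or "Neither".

weak

The display pays 30; no display pays 26.
vigorous: assigned the display, nets 30 − 1 = 29; deviating to no display nets 26.
weak: assigned no display, nets 26; deviating to the display nets 30 − 2 = 28.
The weak type gains 2 by deviating.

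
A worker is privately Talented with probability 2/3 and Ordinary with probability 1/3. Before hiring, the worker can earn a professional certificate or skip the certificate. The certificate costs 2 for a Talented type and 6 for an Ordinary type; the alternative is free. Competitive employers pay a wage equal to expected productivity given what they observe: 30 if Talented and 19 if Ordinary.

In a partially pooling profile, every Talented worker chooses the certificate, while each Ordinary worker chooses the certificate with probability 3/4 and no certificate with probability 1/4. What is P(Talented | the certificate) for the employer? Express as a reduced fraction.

P(the certificate) = (2/3)·1 + (1/3)·(3/4) = 11/12.
By Bayes' rule, P(Talented | the certificate) = (2/3) / (11/12) = 8/11.

8/11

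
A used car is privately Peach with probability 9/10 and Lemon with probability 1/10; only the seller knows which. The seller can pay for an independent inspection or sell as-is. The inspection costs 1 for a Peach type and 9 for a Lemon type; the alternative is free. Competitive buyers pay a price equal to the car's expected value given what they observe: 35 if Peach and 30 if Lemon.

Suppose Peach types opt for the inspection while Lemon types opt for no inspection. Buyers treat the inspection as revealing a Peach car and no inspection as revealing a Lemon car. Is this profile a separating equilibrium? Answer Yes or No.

Yes

Under these beliefs, the inspection earns price 35 and no inspection earns price 30.
Peach: the inspection nets 35 − 1 = 34; no inspection nets 30. Peach prefers the inspection.
Lemon: the inspection nets 35 − 9 = 26; no inspection nets 30. Lemon prefers no inspection.
Neither type deviates, so the separating profile is an equilibrium.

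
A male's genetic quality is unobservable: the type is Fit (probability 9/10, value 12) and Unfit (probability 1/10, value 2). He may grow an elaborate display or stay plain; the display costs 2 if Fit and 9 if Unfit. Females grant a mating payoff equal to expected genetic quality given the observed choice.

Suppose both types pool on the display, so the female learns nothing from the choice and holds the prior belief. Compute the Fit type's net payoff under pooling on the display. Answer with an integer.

Pooled mating payoff = 9/10·12 + 1/10·2 = 11.
Fit pays cost 2 for the display, so net payoff = 11 − 2 = 9.

9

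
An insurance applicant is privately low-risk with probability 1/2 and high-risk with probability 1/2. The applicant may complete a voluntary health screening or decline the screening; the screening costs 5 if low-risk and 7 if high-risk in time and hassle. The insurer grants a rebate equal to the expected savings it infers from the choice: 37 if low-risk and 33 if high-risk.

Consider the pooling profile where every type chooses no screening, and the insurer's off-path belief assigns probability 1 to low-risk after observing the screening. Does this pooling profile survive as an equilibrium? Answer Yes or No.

On path, the insurer holds the prior and pays 1/2·37 + 1/2·33 = 35. Off path (the screening), believing low-risk, it pays 37.
low-risk: no screening nets 35; the screening nets 37 − 5 = 32. low-risk stays.
high-risk: no screening nets 35; the screening nets 37 − 7 = 30. high-risk stays.
No type deviates, so pooling is sustained.

Yes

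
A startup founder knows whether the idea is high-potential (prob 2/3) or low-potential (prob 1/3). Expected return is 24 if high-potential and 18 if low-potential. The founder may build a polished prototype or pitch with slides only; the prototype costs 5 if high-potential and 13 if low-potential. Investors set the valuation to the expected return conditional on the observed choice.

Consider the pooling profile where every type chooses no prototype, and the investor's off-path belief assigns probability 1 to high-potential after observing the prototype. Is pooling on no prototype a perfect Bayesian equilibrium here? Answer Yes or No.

Yes

On path, the investor holds the prior and pays 2/3·24 + 1/3·18 = 22. Off path (the prototype), believing high-potential, it pays 24.
high-potential: no prototype nets 22; the prototype nets 24 − 5 = 19. high-potential stays.
low-potential: no prototype nets 22; the prototype nets 24 − 13 = 11. low-potential stays.
No type deviates, so pooling is sustained.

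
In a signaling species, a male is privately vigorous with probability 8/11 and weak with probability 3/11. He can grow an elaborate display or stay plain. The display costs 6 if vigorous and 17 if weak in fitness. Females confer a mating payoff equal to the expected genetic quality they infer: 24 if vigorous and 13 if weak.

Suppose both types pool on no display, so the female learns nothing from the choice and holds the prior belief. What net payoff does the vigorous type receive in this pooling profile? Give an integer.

21

Pooled mating payoff = 8/11·24 + 3/11·13 = 21.
vigorous pays no cost for no display, so net payoff = 21.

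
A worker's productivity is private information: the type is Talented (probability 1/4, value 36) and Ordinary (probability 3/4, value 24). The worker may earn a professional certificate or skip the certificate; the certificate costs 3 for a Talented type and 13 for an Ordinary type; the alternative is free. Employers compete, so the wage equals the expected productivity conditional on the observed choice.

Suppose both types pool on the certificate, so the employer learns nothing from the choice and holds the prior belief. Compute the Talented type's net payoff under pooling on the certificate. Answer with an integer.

Pooled wage = 1/4·36 + 3/4·24 = 27.
Talented pays cost 3 for the certificate, so net payoff = 27 − 3 = 24.

24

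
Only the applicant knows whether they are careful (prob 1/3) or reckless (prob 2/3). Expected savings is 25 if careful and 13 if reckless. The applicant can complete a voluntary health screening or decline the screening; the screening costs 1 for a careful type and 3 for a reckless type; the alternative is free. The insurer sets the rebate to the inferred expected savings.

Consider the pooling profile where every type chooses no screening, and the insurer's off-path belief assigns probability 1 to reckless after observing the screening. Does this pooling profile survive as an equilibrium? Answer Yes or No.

On path, the insurer holds the prior and pays 1/3·25 + 2/3·13 = 17. Off path (the screening), believing reckless, it pays 13.
careful: no screening nets 17; the screening nets 13 − 1 = 12. careful stays.
reckless: no screening nets 17; the screening nets 13 − 3 = 10. reckless stays.
No type deviates, so pooling is sustained.

Yes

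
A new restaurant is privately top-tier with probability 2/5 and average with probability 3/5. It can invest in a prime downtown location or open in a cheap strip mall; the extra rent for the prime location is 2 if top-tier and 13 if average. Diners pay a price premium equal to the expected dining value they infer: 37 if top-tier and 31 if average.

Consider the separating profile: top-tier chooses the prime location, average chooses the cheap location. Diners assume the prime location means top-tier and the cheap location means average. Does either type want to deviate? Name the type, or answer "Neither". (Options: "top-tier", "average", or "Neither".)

The prime location pays 37; the cheap location pays 31.
top-tier: assigned the prime location, nets 37 − 2 = 35; deviating to the cheap location nets 31.
average: assigned the cheap location, nets 31; deviating to the prime location nets 37 − 13 = 24.
Both types strictly prefer their assigned action; no profitable deviation.

Neither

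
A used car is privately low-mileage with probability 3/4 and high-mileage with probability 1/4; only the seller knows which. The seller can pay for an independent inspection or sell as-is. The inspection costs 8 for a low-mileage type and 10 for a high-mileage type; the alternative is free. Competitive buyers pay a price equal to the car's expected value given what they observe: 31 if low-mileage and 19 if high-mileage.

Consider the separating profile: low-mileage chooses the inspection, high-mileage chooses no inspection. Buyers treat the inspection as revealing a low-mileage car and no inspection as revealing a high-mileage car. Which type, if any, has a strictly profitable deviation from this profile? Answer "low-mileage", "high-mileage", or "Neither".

The inspection pays 31; no inspection pays 19.
low-mileage: assigned the inspection, nets 31 − 8 = 23; deviating to no inspection nets 19.
high-mileage: assigned no inspection, nets 19; deviating to the inspection nets 31 − 10 = 21.
The high-mileage type gains 2 by deviating.

high-mileage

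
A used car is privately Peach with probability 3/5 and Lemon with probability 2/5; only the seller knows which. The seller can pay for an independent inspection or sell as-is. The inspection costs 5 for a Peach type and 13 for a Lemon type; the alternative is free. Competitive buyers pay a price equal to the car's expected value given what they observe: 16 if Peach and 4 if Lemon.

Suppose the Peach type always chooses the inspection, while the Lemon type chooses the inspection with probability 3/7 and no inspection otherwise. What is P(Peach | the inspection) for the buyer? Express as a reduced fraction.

P(the inspection) = (3/5)·1 + (2/5)·(3/7) = 27/35.
By Bayes' rule, P(Peach | the inspection) = (3/5) / (27/35) = 7/9.

7/9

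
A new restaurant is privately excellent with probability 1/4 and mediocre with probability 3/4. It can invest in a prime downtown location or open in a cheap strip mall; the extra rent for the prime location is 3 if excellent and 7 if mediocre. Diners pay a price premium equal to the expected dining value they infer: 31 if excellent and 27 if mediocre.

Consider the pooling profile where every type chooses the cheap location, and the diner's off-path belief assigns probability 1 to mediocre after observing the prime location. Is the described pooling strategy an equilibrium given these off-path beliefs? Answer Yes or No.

On path, the diner holds the prior and pays 1/4·31 + 3/4·27 = 28. Off path (the prime location), believing mediocre, it pays 27.
excellent: the cheap location nets 28; the prime location nets 27 − 3 = 24. excellent stays.
mediocre: the cheap location nets 28; the prime location nets 27 − 7 = 20. mediocre stays.
No type deviates, so pooling is sustained.

Yes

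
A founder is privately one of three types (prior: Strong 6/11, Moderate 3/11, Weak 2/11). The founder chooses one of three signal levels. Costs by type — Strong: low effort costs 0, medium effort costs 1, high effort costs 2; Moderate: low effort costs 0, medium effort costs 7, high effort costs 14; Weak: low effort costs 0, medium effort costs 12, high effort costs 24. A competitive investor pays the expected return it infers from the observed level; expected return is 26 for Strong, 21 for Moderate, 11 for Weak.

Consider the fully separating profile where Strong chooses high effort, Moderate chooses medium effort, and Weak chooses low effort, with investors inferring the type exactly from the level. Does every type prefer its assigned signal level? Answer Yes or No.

Separating valuations: high effort → 26, medium effort → 21, low effort → 11.
Strong (assigned high effort): low effort: 11 − 0 = 11; medium effort: 21 − 1 = 20; high effort: 26 − 2 = 24. Strong stays.
Moderate (assigned medium effort): low effort: 11 − 0 = 11; medium effort: 21 − 7 = 14; high effort: 26 − 14 = 12. Moderate stays.
Weak (assigned low effort): low effort: 11 − 0 = 11; medium effort: 21 − 12 = 9; high effort: 26 − 24 = 2. Weak stays.
Every type prefers its assigned level; separation holds.

Yes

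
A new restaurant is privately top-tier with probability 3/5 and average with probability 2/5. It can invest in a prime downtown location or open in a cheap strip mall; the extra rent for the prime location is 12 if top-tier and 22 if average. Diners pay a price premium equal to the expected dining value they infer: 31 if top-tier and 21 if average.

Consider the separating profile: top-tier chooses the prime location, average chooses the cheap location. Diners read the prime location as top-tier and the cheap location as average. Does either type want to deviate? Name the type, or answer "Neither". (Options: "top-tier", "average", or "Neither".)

The prime location pays 31; the cheap location pays 21.
top-tier: assigned the prime location, nets 31 − 12 = 19; deviating to the cheap location nets 21.
average: assigned the cheap location, nets 21; deviating to the prime location nets 31 − 22 = 9.
The top-tier type gains 2 by deviating.

top-tier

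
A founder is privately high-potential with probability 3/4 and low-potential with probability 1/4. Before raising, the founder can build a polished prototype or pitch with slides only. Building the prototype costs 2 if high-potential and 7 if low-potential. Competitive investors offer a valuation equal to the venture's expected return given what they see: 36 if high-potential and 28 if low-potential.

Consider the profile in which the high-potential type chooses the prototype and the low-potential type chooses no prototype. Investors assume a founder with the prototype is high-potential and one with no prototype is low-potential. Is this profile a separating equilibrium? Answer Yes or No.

Under these beliefs, the prototype earns valuation 36 and no prototype earns valuation 28.
high-potential: the prototype nets 36 − 2 = 34; no prototype nets 28. high-potential prefers the prototype.
low-potential: the prototype nets 36 − 7 = 29; no prototype nets 28. low-potential would deviate to the prototype.
low-potential has a profitable deviation, so the profile is not an equilibrium.

No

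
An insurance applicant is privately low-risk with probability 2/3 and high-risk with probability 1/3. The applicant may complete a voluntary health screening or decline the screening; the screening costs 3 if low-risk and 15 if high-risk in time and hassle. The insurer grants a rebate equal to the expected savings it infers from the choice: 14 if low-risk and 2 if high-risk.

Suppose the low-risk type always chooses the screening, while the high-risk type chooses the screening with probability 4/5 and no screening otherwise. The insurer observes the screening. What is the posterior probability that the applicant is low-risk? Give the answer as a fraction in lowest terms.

5/7

P(the screening) = (2/3)·1 + (1/3)·(4/5) = 14/15.
By Bayes' rule, P(low-risk | the screening) = (2/3) / (14/15) = 5/7.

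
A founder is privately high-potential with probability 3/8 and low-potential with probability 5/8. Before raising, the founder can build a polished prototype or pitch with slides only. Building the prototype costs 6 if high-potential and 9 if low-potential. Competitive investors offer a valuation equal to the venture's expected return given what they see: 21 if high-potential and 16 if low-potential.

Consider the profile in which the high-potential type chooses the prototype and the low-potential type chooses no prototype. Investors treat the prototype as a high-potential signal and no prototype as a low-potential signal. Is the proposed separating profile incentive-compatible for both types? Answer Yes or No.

No

Under these beliefs, the prototype earns valuation 21 and no prototype earns valuation 16.
high-potential: the prototype nets 21 − 6 = 15; no prototype nets 16. high-potential would deviate to no prototype.
low-potential: the prototype nets 21 − 9 = 12; no prototype nets 16. low-potential prefers no prototype.
high-potential has a profitable deviation, so the profile is not an equilibrium.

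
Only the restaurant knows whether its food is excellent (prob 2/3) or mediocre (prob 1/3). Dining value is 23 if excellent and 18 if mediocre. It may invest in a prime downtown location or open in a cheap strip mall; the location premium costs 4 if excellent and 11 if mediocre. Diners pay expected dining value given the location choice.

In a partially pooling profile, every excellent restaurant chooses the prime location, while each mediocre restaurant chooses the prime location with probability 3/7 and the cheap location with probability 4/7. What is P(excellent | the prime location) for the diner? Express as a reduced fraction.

14/17

P(the prime location) = (2/3)·1 + (1/3)·(3/7) = 17/21.
By Bayes' rule, P(excellent | the prime location) = (2/3) / (17/21) = 14/17.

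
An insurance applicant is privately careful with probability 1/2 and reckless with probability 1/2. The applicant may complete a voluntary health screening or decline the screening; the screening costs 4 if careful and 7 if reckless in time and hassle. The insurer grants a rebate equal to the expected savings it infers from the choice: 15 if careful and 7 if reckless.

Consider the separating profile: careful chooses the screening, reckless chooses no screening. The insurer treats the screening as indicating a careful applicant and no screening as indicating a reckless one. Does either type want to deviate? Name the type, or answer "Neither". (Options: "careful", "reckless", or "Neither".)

The screening pays 15; no screening pays 7.
careful: assigned the screening, nets 15 − 4 = 11; deviating to no screening nets 7.
reckless: assigned no screening, nets 7; deviating to the screening nets 15 − 7 = 8.
The reckless type gains 1 by deviating.

reckless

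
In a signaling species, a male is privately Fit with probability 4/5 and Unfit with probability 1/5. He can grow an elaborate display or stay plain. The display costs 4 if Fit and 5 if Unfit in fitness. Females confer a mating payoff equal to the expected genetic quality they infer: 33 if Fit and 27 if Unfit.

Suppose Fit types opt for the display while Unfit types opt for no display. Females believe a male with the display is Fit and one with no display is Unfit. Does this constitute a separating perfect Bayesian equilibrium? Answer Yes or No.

Under these beliefs, the display earns mating payoff 33 and no display earns mating payoff 27.
Fit: the display nets 33 − 4 = 29; no display nets 27. Fit prefers the display.
Unfit: the display nets 33 − 5 = 28; no display nets 27. Unfit would deviate to the display.
Unfit has a profitable deviation, so the profile is not an equilibrium.

No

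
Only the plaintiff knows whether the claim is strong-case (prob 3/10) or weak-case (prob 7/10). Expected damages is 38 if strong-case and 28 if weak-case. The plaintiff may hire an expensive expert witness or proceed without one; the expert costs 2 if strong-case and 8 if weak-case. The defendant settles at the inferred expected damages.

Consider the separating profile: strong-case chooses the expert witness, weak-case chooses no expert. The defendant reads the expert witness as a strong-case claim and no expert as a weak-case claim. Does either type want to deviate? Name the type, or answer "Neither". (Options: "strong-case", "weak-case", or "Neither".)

weak-case

The expert witness pays 38; no expert pays 28.
strong-case: assigned the expert witness, nets 38 − 2 = 36; deviating to no expert nets 28.
weak-case: assigned no expert, nets 28; deviating to the expert witness nets 38 − 8 = 30.
The weak-case type gains 2 by deviating.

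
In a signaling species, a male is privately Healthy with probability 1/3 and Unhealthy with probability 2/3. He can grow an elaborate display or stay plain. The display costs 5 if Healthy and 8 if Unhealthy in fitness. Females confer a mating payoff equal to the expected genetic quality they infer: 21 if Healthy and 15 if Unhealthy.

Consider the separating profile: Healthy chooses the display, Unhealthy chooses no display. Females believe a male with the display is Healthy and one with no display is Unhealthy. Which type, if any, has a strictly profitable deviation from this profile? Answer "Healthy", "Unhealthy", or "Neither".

The display pays 21; no display pays 15.
Healthy: assigned the display, nets 21 − 5 = 16; deviating to no display nets 15.
Unhealthy: assigned no display, nets 15; deviating to the display nets 21 − 8 = 13.
Both types strictly prefer their assigned action; no profitable deviation.

Neither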